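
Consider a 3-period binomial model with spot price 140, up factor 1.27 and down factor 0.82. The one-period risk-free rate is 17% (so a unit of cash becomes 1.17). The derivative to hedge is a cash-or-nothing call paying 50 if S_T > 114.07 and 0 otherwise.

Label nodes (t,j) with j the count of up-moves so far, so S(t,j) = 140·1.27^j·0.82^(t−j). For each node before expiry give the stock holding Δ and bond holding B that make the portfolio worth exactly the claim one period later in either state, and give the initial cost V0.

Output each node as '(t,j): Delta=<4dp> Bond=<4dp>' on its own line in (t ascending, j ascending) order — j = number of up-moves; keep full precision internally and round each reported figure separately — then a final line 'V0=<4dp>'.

(0,0): Delta=0.0286 Bond=26.8676
(1,0): Delta=0.1838 Bond=13.6182
(1,1): Delta=0.0000 Bond=36.5257
(2,0): Delta=1.1803 Bond=-77.8727
(2,1): Delta=0.0000 Bond=42.7350
(2,2): Delta=0.0000 Bond=42.7350
V0=30.8759

The replicating-portfolio and risk-neutral prices coincide; use p* = (1.17−0.82)/(1.27−0.82) = 0.7778 for the latter.
Terminal values V(3,·): V(3,0)=0.0000, V(3,1)=50.0000, V(3,2)=50.0000, V(3,3)=50.0000
Node (2,0) S=94.1360: V=(p*·50.0000+(1−p*)·0.0000)/1.17=33.2384; Δ=(50.0000−0.0000)/(119.5527−77.1915)=1.1803; B=V−Δ·S=-77.8727
Node (2,1) S=145.7960: V=(p*·50.0000+(1−p*)·50.0000)/1.17=42.7350; Δ=(50.0000−50.0000)/(185.1609−119.5527)=0.0000; B=V−Δ·S=42.7350
Node (2,2) S=225.8060: V=(p*·50.0000+(1−p*)·50.0000)/1.17=42.7350; Δ=(50.0000−50.0000)/(286.7736−185.1609)=0.0000; B=V−Δ·S=42.7350
Node (1,0) S=114.8000: V=(p*·42.7350+(1−p*)·33.2384)/1.17=34.7219; Δ=(42.7350−33.2384)/(145.7960−94.1360)=0.1838; B=V−Δ·S=13.6182
Node (1,1) S=177.8000: V=(p*·42.7350+(1−p*)·42.7350)/1.17=36.5257; Δ=(42.7350−42.7350)/(225.8060−145.7960)=0.0000; B=V−Δ·S=36.5257
Node (0,0) S=140.0000: V=(p*·36.5257+(1−p*)·34.7219)/1.17=30.8759; Δ=(36.5257−34.7219)/(177.8000−114.8000)=0.0286; B=V−Δ·S=26.8676
The time-0 hedge costs 30.8759, which is the no-arbitrage price.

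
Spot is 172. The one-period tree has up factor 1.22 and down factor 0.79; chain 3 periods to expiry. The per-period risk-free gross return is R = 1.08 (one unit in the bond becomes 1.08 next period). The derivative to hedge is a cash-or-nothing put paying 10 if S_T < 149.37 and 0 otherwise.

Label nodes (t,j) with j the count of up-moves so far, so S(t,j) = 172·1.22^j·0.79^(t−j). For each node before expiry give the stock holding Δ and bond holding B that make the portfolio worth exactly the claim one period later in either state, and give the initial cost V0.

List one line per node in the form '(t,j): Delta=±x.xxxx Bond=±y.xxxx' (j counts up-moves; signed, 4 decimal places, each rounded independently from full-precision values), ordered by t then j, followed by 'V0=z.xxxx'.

No-arbitrage ⇒ martingale measure with p* = (R−d)/(u−d) = 0.6744.
Payoff layer (t=3): V(3,0)=10.0000, V(3,1)=10.0000, V(3,2)=0.0000, V(3,3)=0.0000
Node (2,0) S=107.3452: V=(p*·10.0000+(1−p*)·10.0000)/1.08=9.2593; Δ=(10.0000−10.0000)/(130.9611−84.8027)=0.0000; B=V−Δ·S=9.2593
Node (2,1) S=165.7736: V=(p*·0.0000+(1−p*)·10.0000)/1.08=3.0146; Δ=(0.0000−10.0000)/(202.2438−130.9611)=-0.1403; B=V−Δ·S=26.2705
Node (2,2) S=256.0048: V=(p*·0.0000+(1−p*)·0.0000)/1.08=0.0000; Δ=(0.0000−0.0000)/(312.3259−202.2438)=0.0000; B=V−Δ·S=0.0000
Node (1,0) S=135.8800: V=(p*·3.0146+(1−p*)·9.2593)/1.08=4.6739; Δ=(3.0146−9.2593)/(165.7736−107.3452)=-0.1069; B=V−Δ·S=19.1962
Node (1,1) S=209.8400: V=(p*·0.0000+(1−p*)·3.0146)/1.08=0.9088; Δ=(0.0000−3.0146)/(256.0048−165.7736)=-0.0334; B=V−Δ·S=7.9196
Node (0,0) S=172.0000: V=(p*·0.9088+(1−p*)·4.6739)/1.08=1.9765; Δ=(0.9088−4.6739)/(209.8400−135.8800)=-0.0509; B=V−Δ·S=10.7325
Check: Δ(0,0)·S0 + B(0,0) = 1.9765 = V0.

(0,0): Delta=-0.0509 Bond=10.7325
(1,0): Delta=-0.1069 Bond=19.1962
(1,1): Delta=-0.0334 Bond=7.9196
(2,0): Delta=0.0000 Bond=9.2593
(2,1): Delta=-0.1403 Bond=26.2705
(2,2): Delta=0.0000 Bond=0.0000
V0=1.9765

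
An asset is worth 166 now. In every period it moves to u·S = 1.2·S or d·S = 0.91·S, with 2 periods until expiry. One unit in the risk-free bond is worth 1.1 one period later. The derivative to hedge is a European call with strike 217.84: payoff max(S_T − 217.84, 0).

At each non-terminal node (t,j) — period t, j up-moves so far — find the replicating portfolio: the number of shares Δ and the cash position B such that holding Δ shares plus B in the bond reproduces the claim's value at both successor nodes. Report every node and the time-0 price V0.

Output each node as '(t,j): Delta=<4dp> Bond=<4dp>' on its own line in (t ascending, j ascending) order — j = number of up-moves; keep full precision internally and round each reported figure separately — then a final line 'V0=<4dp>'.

Under the risk-neutral measure, an up-move has probability p* = (R−d)/(u−d) = 0.6552 and values discount at R = 1.1.
Terminal payoffs: V(2,0)=0.0000, V(2,1)=0.0000, V(2,2)=21.2000
(1,0): S=151.0600. Δ = (V_up−V_dn)/(S_up−S_dn) = (0.0000−0.0000)/(181.2720−137.4646) = 0.0000. V = [p*·0.0000 + (1−p*)·0.0000]/1.1 = 0.0000. B = V − Δ·S = 0.0000.
(1,1): S=199.2000. Δ = (V_up−V_dn)/(S_up−S_dn) = (21.2000−0.0000)/(239.0400−181.2720) = 0.3670. V = [p*·21.2000 + (1−p*)·0.0000]/1.1 = 12.6270. B = V − Δ·S = -60.4765.
(0,0): S=166.0000. Δ = (V_up−V_dn)/(S_up−S_dn) = (12.6270−0.0000)/(199.2000−151.0600) = 0.2623. V = [p*·12.6270 + (1−p*)·0.0000]/1.1 = 7.5208. B = V − Δ·S = -36.0205.
Self-financing check: at every node Δ·S+B equals the discounted successor values.

(0,0): Delta=0.2623 Bond=-36.0205
(1,0): Delta=0.0000 Bond=0.0000
(1,1): Delta=0.3670 Bond=-60.4765
V0=7.5208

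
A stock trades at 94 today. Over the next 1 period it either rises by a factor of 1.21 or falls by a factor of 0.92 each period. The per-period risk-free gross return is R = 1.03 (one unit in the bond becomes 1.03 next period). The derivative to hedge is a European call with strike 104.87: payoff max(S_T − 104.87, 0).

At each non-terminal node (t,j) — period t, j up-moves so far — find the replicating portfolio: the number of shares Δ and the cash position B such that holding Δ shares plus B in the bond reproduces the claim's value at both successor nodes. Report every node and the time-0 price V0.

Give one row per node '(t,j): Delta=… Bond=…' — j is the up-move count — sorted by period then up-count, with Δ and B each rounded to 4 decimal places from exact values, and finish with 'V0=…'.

(0,0): Delta=0.3254 Bond=-27.3197
V0=3.2665

The replicating-portfolio and risk-neutral prices coincide; use p* = (1.03−0.92)/(1.21−0.92) = 0.3793 for the latter.
Terminal payoffs: V(1,0)=0.0000, V(1,1)=8.8700
  t=0,j=0: stock 94.0000 → up 113.7400 (V=8.8700), down 86.4800 (V=0.0000). Price 3.2665; hedge Δ=0.3254, bond B=-27.3197.
Check: Δ(0,0)·S0 + B(0,0) = 3.2665 = V0.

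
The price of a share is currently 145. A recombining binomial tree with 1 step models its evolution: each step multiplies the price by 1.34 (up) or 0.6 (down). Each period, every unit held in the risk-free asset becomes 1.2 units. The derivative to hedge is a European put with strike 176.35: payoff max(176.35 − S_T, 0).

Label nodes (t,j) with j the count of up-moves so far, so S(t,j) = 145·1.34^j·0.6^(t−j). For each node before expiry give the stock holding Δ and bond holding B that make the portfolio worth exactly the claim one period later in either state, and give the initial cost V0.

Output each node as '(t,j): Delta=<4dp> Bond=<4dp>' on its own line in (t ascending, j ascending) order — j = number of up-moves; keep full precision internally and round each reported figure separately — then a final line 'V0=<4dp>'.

(0,0): Delta=-0.8327 Bond=134.8300
V0=14.0867

Risk-neutral probability p* = (R−d)/(u−d) = (1.2−0.6)/(1.34−0.6) = 0.8108.
Payoff layer (t=1): V(1,0)=89.3500, V(1,1)=0.0000
  t=0,j=0: stock 145.0000 → up 194.3000 (V=0.0000), down 87.0000 (V=89.3500). Price 14.0867; hedge Δ=-0.8327, bond B=134.8300.
Self-financing check: at every node Δ·S+B equals the discounted successor values.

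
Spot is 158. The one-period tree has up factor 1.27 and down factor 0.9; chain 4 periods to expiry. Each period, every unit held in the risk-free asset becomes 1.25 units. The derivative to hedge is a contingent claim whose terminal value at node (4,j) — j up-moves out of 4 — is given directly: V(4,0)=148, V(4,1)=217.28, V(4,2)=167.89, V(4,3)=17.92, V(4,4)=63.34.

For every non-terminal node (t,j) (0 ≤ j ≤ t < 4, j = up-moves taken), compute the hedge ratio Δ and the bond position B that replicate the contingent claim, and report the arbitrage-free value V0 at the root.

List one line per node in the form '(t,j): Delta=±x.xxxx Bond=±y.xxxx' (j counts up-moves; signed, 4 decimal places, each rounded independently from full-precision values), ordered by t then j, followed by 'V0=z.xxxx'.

Since d<R<u, set p* = (R−d)/(u−d) = 0.9459; price each node as the discounted p*-expectation of its children.
Terminal values V(4,·): V(4,0)=148.0000, V(4,1)=217.2800, V(4,2)=167.8900, V(4,3)=17.9200, V(4,4)=63.3400
  t=3,j=0: stock 115.1820 → up 146.2811 (V=217.2800), down 103.6638 (V=148.0000). Price 170.8281; hedge Δ=1.6256, bond B=-16.4151.
  t=3,j=1: stock 162.5346 → up 206.4189 (V=167.8900), down 146.2811 (V=217.2800). Price 136.4478; hedge Δ=-0.8213, bond B=269.9343.
  t=3,j=2: stock 229.3544 → up 291.2801 (V=17.9200), down 206.4189 (V=167.8900). Price 20.8212; hedge Δ=-1.7672, bond B=426.1455.
  t=3,j=3: stock 323.6445 → up 411.0285 (V=63.3400), down 291.2801 (V=17.9200). Price 48.7079; hedge Δ=0.3793, bond B=-74.0489.
  t=2,j=0: stock 127.9800 → up 162.5346 (V=136.4478), down 115.1820 (V=170.8281). Price 110.6449; hedge Δ=-0.7260, bond B=203.5647.
  t=2,j=1: stock 180.5940 → up 229.3544 (V=20.8212), down 162.5346 (V=136.4478). Price 21.6570; hedge Δ=-1.7304, bond B=334.1613.
  t=2,j=2: stock 254.8382 → up 323.6445 (V=48.7079), down 229.3544 (V=20.8212). Price 37.7604; hedge Δ=0.2958, bond B=-37.6091.
  t=1,j=0: stock 142.2000 → up 180.5940 (V=21.6570), down 127.9800 (V=110.6449). Price 21.1737; hedge Δ=-1.6913, bond B=261.6816.
  t=1,j=1: stock 200.6600 → up 254.8382 (V=37.7604), down 180.5940 (V=21.6570). Price 29.5120; hedge Δ=0.2169, bond B=-14.0107.
  t=0,j=0: stock 158.0000 → up 200.6600 (V=29.5120), down 142.2000 (V=21.1737). Price 23.2490; hedge Δ=0.1426, bond B=0.7133.
The time-0 hedge costs 23.2490, which is the no-arbitrage price.

(0,0): Delta=0.1426 Bond=0.7133
(1,0): Delta=-1.6913 Bond=261.6816
(1,1): Delta=0.2169 Bond=-14.0107
(2,0): Delta=-0.7260 Bond=203.5647
(2,1): Delta=-1.7304 Bond=334.1613
(2,2): Delta=0.2958 Bond=-37.6091
(3,0): Delta=1.6256 Bond=-16.4151
(3,1): Delta=-0.8213 Bond=269.9343
(3,2): Delta=-1.7672 Bond=426.1455
(3,3): Delta=0.3793 Bond=-74.0489
V0=23.2490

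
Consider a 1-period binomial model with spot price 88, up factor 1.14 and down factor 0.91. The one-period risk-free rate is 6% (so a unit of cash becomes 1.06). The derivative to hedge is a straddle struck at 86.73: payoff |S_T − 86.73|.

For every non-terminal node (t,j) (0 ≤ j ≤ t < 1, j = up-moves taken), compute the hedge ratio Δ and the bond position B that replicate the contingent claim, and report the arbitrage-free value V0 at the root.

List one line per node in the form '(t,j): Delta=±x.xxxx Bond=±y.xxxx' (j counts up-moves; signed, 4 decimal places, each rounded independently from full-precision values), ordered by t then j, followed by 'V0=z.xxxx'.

(0,0): Delta=0.3429 Bond=-19.6304
V0=10.5435

No-arbitrage ⇒ martingale measure with p* = (R−d)/(u−d) = 0.6522.
Terminal payoffs: V(1,0)=6.6500, V(1,1)=13.5900
(0,0): S=88.0000. Δ = (V_up−V_dn)/(S_up−S_dn) = (13.5900−6.6500)/(100.3200−80.0800) = 0.3429. V = [p*·13.5900 + (1−p*)·6.6500]/1.06 = 10.5435. B = V − Δ·S = -19.6304.
Self-financing check: at every node Δ·S+B equals the discounted successor values.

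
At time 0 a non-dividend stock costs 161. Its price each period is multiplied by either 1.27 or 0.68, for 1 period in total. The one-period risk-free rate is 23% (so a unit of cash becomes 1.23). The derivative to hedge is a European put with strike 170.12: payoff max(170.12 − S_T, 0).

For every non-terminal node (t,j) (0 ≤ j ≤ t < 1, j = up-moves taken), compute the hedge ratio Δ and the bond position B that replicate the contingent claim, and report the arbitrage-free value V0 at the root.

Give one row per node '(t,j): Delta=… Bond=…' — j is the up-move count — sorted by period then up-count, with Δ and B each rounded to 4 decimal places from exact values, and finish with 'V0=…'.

(0,0): Delta=-0.6384 Bond=106.1221
V0=3.3424

Under the risk-neutral measure, an up-move has probability p* = (R−d)/(u−d) = 0.9322 and values discount at R = 1.23.
Terminal values V(1,·): V(1,0)=60.6400, V(1,1)=0.0000
(0,0): S=161.0000. Δ = (V_up−V_dn)/(S_up−S_dn) = (0.0000−60.6400)/(204.4700−109.4800) = -0.6384. V = [p*·0.0000 + (1−p*)·60.6400]/1.23 = 3.3424. B = V − Δ·S = 106.1221.
Root portfolio cost Δ·161+B reproduces V0=3.3424.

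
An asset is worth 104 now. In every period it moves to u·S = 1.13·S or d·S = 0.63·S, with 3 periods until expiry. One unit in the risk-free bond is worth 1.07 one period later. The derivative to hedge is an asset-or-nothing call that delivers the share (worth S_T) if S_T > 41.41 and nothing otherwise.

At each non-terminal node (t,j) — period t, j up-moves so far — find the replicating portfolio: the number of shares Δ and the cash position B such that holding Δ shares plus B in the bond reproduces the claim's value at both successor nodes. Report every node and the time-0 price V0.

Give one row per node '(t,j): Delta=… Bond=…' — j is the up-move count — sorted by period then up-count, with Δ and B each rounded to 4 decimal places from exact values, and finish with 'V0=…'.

No-arbitrage ⇒ martingale measure with p* = (R−d)/(u−d) = 0.8800.
Terminal payoffs: V(3,0)=0.0000, V(3,1)=46.6437, V(3,2)=83.6625, V(3,3)=150.0613
Node (2,0) S=41.2776: V=(p*·46.6437+(1−p*)·0.0000)/1.07=38.3612; Δ=(46.6437−0.0000)/(46.6437−26.0049)=2.2600; B=V−Δ·S=-54.9262
Node (2,1) S=74.0376: V=(p*·83.6625+(1−p*)·46.6437)/1.07=74.0376; Δ=(83.6625−46.6437)/(83.6625−46.6437)=1.0000; B=V−Δ·S=0.0000
Node (2,2) S=132.7976: V=(p*·150.0613+(1−p*)·83.6625)/1.07=132.7976; Δ=(150.0613−83.6625)/(150.0613−83.6625)=1.0000; B=V−Δ·S=0.0000
Node (1,0) S=65.5200: V=(p*·74.0376+(1−p*)·38.3612)/1.07=65.1929; Δ=(74.0376−38.3612)/(74.0376−41.2776)=1.0890; B=V−Δ·S=-6.1599
Node (1,1) S=117.5200: V=(p*·132.7976+(1−p*)·74.0376)/1.07=117.5200; Δ=(132.7976−74.0376)/(132.7976−74.0376)=1.0000; B=V−Δ·S=0.0000
Node (0,0) S=104.0000: V=(p*·117.5200+(1−p*)·65.1929)/1.07=103.9633; Δ=(117.5200−65.1929)/(117.5200−65.5200)=1.0063; B=V−Δ·S=-0.6908
Self-financing check: at every node Δ·S+B equals the discounted successor values.

(0,0): Delta=1.0063 Bond=-0.6908
(1,0): Delta=1.0890 Bond=-6.1599
(1,1): Delta=1.0000 Bond=0.0000
(2,0): Delta=2.2600 Bond=-54.9262
(2,1): Delta=1.0000 Bond=0.0000
(2,2): Delta=1.0000 Bond=0.0000
V0=103.9633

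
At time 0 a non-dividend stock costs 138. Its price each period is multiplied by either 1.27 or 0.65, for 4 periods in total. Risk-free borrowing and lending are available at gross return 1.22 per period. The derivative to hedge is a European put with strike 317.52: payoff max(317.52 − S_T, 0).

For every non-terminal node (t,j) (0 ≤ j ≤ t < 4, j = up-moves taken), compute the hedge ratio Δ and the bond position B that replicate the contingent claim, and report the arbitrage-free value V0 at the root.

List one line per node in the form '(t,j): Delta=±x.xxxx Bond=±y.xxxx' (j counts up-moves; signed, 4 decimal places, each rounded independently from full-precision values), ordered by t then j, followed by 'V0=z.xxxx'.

Under the risk-neutral measure, an up-move has probability p* = (R−d)/(u−d) = 0.9194 and values discount at R = 1.22.
Terminal values V(4,·): V(4,0)=292.8861, V(4,1)=269.3892, V(4,2)=223.4799, V(4,3)=133.7800, V(4,4)=0.0000
  t=3,j=0: stock 37.8983 → up 48.1308 (V=269.3892), down 24.6339 (V=292.8861). Price 222.3640; hedge Δ=-1.0000, bond B=260.2623.
  t=3,j=1: stock 74.0474 → up 94.0401 (V=223.4799), down 48.1308 (V=269.3892). Price 186.2149; hedge Δ=-1.0000, bond B=260.2623.
  t=3,j=2: stock 144.6771 → up 183.7400 (V=133.7800), down 94.0401 (V=223.4799). Price 115.5852; hedge Δ=-1.0000, bond B=260.2623.
  t=3,j=3: stock 282.6769 → up 358.9996 (V=0.0000), down 183.7400 (V=133.7800). Price 8.8432; hedge Δ=-0.7633, bond B=224.6175.
  t=2,j=0: stock 58.3050 → up 74.0474 (V=186.2149), down 37.8983 (V=222.3640). Price 155.0248; hedge Δ=-1.0000, bond B=213.3298.
  t=2,j=1: stock 113.9190 → up 144.6771 (V=115.5852), down 74.0473 (V=186.2149). Price 99.4108; hedge Δ=-1.0000, bond B=213.3298.
  t=2,j=2: stock 222.5802 → up 282.6769 (V=8.8432), down 144.6771 (V=115.5852). Price 14.3045; hedge Δ=-0.7735, bond B=186.4689.
  t=1,j=0: stock 89.7000 → up 113.9190 (V=99.4108), down 58.3050 (V=155.0248). Price 85.1605; hedge Δ=-1.0000, bond B=174.8605.
  t=1,j=1: stock 175.2600 → up 222.5802 (V=14.3045), down 113.9190 (V=99.4108). Price 17.3507; hedge Δ=-0.7832, bond B=154.6189.
  t=0,j=0: stock 138.0000 → up 175.2600 (V=17.3507), down 89.7000 (V=85.1605). Price 18.7043; hedge Δ=-0.7925, bond B=128.0748.
Each (Δ,B) replicates both successor values, so the strategy is self-financing and V0 is arbitrage-free.

(0,0): Delta=-0.7925 Bond=128.0748
(1,0): Delta=-1.0000 Bond=174.8605
(1,1): Delta=-0.7832 Bond=154.6189
(2,0): Delta=-1.0000 Bond=213.3298
(2,1): Delta=-1.0000 Bond=213.3298
(2,2): Delta=-0.7735 Bond=186.4689
(3,0): Delta=-1.0000 Bond=260.2623
(3,1): Delta=-1.0000 Bond=260.2623
(3,2): Delta=-1.0000 Bond=260.2623
(3,3): Delta=-0.7633 Bond=224.6175
V0=18.7043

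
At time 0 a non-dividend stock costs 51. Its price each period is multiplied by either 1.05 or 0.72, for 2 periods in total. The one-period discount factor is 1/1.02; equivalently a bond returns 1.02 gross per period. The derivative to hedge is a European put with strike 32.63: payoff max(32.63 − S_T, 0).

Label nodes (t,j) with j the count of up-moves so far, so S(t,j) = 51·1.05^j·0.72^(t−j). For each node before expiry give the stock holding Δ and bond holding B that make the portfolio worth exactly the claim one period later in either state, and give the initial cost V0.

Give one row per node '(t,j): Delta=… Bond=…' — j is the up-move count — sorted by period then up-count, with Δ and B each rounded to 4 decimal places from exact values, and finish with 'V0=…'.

Under the risk-neutral measure, an up-move has probability p* = (R−d)/(u−d) = 0.9091 and values discount at R = 1.02.
Terminal values V(2,·): V(2,0)=6.1916, V(2,1)=0.0000, V(2,2)=0.0000
  t=1,j=0: stock 36.7200 → up 38.5560 (V=0.0000), down 26.4384 (V=6.1916). Price 0.5518; hedge Δ=-0.5110, bond B=19.3143.
  t=1,j=1: stock 53.5500 → up 56.2275 (V=0.0000), down 38.5560 (V=0.0000). Price 0.0000; hedge Δ=0.0000, bond B=0.0000.
  t=0,j=0: stock 51.0000 → up 53.5500 (V=0.0000), down 36.7200 (V=0.5518). Price 0.0492; hedge Δ=-0.0328, bond B=1.7214.
Each (Δ,B) replicates both successor values, so the strategy is self-financing and V0 is arbitrage-free.

(0,0): Delta=-0.0328 Bond=1.7214
(1,0): Delta=-0.5110 Bond=19.3143
(1,1): Delta=0.0000 Bond=0.0000
V0=0.0492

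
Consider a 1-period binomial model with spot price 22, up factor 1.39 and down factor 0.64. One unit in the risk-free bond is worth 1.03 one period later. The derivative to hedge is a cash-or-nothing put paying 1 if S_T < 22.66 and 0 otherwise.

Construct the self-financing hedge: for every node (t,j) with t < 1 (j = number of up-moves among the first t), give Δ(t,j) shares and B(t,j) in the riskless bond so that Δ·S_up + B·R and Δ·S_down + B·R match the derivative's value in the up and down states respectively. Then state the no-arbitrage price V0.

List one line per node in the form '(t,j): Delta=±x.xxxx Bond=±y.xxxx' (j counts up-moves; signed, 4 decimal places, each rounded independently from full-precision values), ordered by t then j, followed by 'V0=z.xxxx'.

(0,0): Delta=-0.0606 Bond=1.7994
V0=0.4660

Under the risk-neutral measure, an up-move has probability p* = (R−d)/(u−d) = 0.5200 and values discount at R = 1.03.
Terminal payoffs: V(1,0)=1.0000, V(1,1)=0.0000
(0,0): S=22.0000. Δ = (V_up−V_dn)/(S_up−S_dn) = (0.0000−1.0000)/(30.5800−14.0800) = -0.0606. V = [p*·0.0000 + (1−p*)·1.0000]/1.03 = 0.4660. B = V − Δ·S = 1.7994.
Check: Δ(0,0)·S0 + B(0,0) = 0.4660 = V0.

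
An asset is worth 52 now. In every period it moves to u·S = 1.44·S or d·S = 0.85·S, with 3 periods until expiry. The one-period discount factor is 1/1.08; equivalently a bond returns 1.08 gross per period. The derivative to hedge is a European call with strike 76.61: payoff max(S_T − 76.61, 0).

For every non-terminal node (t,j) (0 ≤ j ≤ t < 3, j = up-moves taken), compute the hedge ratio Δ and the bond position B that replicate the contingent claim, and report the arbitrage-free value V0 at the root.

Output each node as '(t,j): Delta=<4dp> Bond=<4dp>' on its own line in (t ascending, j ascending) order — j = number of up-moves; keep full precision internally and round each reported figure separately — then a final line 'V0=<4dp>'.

No-arbitrage ⇒ martingale measure with p* = (R−d)/(u−d) = 0.3898.
Payoff layer (t=3): V(3,0)=0.0000, V(3,1)=0.0000, V(3,2)=15.0431, V(3,3)=78.6612
Node (2,0) S=37.5700: V=(p*·0.0000+(1−p*)·0.0000)/1.08=0.0000; Δ=(0.0000−0.0000)/(54.1008−31.9345)=0.0000; B=V−Δ·S=0.0000
Node (2,1) S=63.6480: V=(p*·15.0431+(1−p*)·0.0000)/1.08=5.4299; Δ=(15.0431−0.0000)/(91.6531−54.1008)=0.4006; B=V−Δ·S=-20.0669
Node (2,2) S=107.8272: V=(p*·78.6612+(1−p*)·15.0431)/1.08=36.8920; Δ=(78.6612−15.0431)/(155.2712−91.6531)=1.0000; B=V−Δ·S=-70.9352
Node (1,0) S=44.2000: V=(p*·5.4299+(1−p*)·0.0000)/1.08=1.9599; Δ=(5.4299−0.0000)/(63.6480−37.5700)=0.2082; B=V−Δ·S=-7.2432
Node (1,1) S=74.8800: V=(p*·36.8920+(1−p*)·5.4299)/1.08=16.3841; Δ=(36.8920−5.4299)/(107.8272−63.6480)=0.7121; B=V−Δ·S=-36.9416
Node (0,0) S=52.0000: V=(p*·16.3841+(1−p*)·1.9599)/1.08=7.0212; Δ=(16.3841−1.9599)/(74.8800−44.2000)=0.4701; B=V−Δ·S=-17.4265
Root portfolio cost Δ·52+B reproduces V0=7.0212.

(0,0): Delta=0.4701 Bond=-17.4265
(1,0): Delta=0.2082 Bond=-7.2432
(1,1): Delta=0.7121 Bond=-36.9416
(2,0): Delta=0.0000 Bond=0.0000
(2,1): Delta=0.4006 Bond=-20.0669
(2,2): Delta=1.0000 Bond=-70.9352
V0=7.0212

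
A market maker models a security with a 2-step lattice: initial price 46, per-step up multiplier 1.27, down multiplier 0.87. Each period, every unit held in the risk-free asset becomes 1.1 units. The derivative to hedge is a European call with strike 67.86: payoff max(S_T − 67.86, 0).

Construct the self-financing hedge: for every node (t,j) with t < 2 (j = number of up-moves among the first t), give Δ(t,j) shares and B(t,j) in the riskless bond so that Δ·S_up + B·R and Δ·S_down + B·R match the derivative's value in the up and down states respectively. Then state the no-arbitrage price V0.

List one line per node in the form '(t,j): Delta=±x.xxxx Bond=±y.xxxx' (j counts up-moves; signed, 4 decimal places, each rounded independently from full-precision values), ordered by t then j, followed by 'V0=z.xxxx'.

Since d<R<u, set p* = (R−d)/(u−d) = 0.5750; price each node as the discounted p*-expectation of its children.
Terminal payoffs: V(2,0)=0.0000, V(2,1)=0.0000, V(2,2)=6.3334
Node (1,0) S=40.0200: V=(p*·0.0000+(1−p*)·0.0000)/1.1=0.0000; Δ=(0.0000−0.0000)/(50.8254−34.8174)=0.0000; B=V−Δ·S=0.0000
Node (1,1) S=58.4200: V=(p*·6.3334+(1−p*)·0.0000)/1.1=3.3106; Δ=(6.3334−0.0000)/(74.1934−50.8254)=0.2710; B=V−Δ·S=-12.5229
Node (0,0) S=46.0000: V=(p*·3.3106+(1−p*)·0.0000)/1.1=1.7306; Δ=(3.3106−0.0000)/(58.4200−40.0200)=0.1799; B=V−Δ·S=-6.5460
The time-0 hedge costs 1.7306, which is the no-arbitrage price.

(0,0): Delta=0.1799 Bond=-6.5460
(1,0): Delta=0.0000 Bond=0.0000
(1,1): Delta=0.2710 Bond=-12.5229
V0=1.7306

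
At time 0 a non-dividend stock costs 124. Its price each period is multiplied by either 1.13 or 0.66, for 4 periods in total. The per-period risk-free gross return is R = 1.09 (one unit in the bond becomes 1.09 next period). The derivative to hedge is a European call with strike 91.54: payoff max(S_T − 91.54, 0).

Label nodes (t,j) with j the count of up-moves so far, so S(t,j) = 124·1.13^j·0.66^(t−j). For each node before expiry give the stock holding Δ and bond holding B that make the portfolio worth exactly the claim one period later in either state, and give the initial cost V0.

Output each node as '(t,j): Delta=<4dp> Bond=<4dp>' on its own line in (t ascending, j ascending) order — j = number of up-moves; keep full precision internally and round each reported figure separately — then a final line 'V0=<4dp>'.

(0,0): Delta=0.9284 Bond=-55.3050
(1,0): Delta=0.4862 Bond=-24.0945
(1,1): Delta=0.9524 Bond=-63.6488
(2,0): Delta=0.0000 Bond=0.0000
(2,1): Delta=0.5126 Bond=-28.7061
(2,2): Delta=0.9763 Bond=-73.1605
(3,0): Delta=0.0000 Bond=0.0000
(3,1): Delta=0.0000 Bond=0.0000
(3,2): Delta=0.5405 Bond=-34.2003
(3,3): Delta=1.0000 Bond=-83.9817
V0=59.8168

Risk-neutral probability p* = (R−d)/(u−d) = (1.09−0.66)/(1.13−0.66) = 0.9149.
Terminal values V(4,·): V(4,0)=0.0000, V(4,1)=0.0000, V(4,2)=0.0000, V(4,3)=26.5467, V(4,4)=110.6387
  t=3,j=0: stock 35.6495 → up 40.2839 (V=0.0000), down 23.5287 (V=0.0000). Price 0.0000; hedge Δ=0.0000, bond B=0.0000.
  t=3,j=1: stock 61.0363 → up 68.9710 (V=0.0000), down 40.2839 (V=0.0000). Price 0.0000; hedge Δ=0.0000, bond B=0.0000.
  t=3,j=2: stock 104.5015 → up 118.0867 (V=26.5467), down 68.9710 (V=0.0000). Price 22.2820; hedge Δ=0.5405, bond B=-34.2003.
  t=3,j=3: stock 178.9192 → up 202.1787 (V=110.6387), down 118.0867 (V=26.5467). Price 94.9376; hedge Δ=1.0000, bond B=-83.9817.
  t=2,j=0: stock 54.0144 → up 61.0363 (V=0.0000), down 35.6495 (V=0.0000). Price 0.0000; hedge Δ=0.0000, bond B=0.0000.
  t=2,j=1: stock 92.4792 → up 104.5015 (V=22.2820), down 61.0363 (V=0.0000). Price 18.7025; hedge Δ=0.5126, bond B=-28.7061.
  t=2,j=2: stock 158.3356 → up 178.9192 (V=94.9376), down 104.5015 (V=22.2820). Price 81.4258; hedge Δ=0.9763, bond B=-73.1605.
  t=1,j=0: stock 81.8400 → up 92.4792 (V=18.7025), down 54.0144 (V=0.0000). Price 15.6979; hedge Δ=0.4862, bond B=-24.0945.
  t=1,j=1: stock 140.1200 → up 158.3356 (V=81.4258), down 92.4792 (V=18.7025). Price 69.8052; hedge Δ=0.9524, bond B=-63.6488.
  t=0,j=0: stock 124.0000 → up 140.1200 (V=69.8052), down 81.8400 (V=15.6979). Price 59.8168; hedge Δ=0.9284, bond B=-55.3050.
The time-0 hedge costs 59.8168, which is the no-arbitrage price.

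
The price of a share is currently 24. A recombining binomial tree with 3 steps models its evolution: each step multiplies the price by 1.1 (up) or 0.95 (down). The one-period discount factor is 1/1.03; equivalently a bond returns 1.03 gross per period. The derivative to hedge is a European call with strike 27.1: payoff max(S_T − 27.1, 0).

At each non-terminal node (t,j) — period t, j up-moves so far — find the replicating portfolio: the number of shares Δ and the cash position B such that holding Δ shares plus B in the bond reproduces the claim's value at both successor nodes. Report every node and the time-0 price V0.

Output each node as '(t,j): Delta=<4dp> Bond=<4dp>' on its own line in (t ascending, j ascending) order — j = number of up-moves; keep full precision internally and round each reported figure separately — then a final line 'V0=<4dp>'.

Since d<R<u, set p* = (R−d)/(u−d) = 0.5333; price each node as the discounted p*-expectation of its children.
Terminal payoffs: V(3,0)=0.0000, V(3,1)=0.0000, V(3,2)=0.4880, V(3,3)=4.8440
(2,0): S=21.6600. Δ = (V_up−V_dn)/(S_up−S_dn) = (0.0000−0.0000)/(23.8260−20.5770) = 0.0000. V = [p*·0.0000 + (1−p*)·0.0000]/1.03 = 0.0000. B = V − Δ·S = 0.0000.
(2,1): S=25.0800. Δ = (V_up−V_dn)/(S_up−S_dn) = (0.4880−0.0000)/(27.5880−23.8260) = 0.1297. V = [p*·0.4880 + (1−p*)·0.0000]/1.03 = 0.2527. B = V − Δ·S = -3.0006.
(2,2): S=29.0400. Δ = (V_up−V_dn)/(S_up−S_dn) = (4.8440−0.4880)/(31.9440−27.5880) = 1.0000. V = [p*·4.8440 + (1−p*)·0.4880]/1.03 = 2.7293. B = V − Δ·S = -26.3107.
(1,0): S=22.8000. Δ = (V_up−V_dn)/(S_up−S_dn) = (0.2527−0.0000)/(25.0800−21.6600) = 0.0739. V = [p*·0.2527 + (1−p*)·0.0000]/1.03 = 0.1308. B = V − Δ·S = -1.5537.
(1,1): S=26.4000. Δ = (V_up−V_dn)/(S_up−S_dn) = (2.7293−0.2527)/(29.0400−25.0800) = 0.6254. V = [p*·2.7293 + (1−p*)·0.2527]/1.03 = 1.5277. B = V − Δ·S = -14.9832.
(0,0): S=24.0000. Δ = (V_up−V_dn)/(S_up−S_dn) = (1.5277−0.1308)/(26.4000−22.8000) = 0.3880. V = [p*·1.5277 + (1−p*)·0.1308]/1.03 = 0.8503. B = V − Δ·S = -8.4622.
Self-financing check: at every node Δ·S+B equals the discounted successor values.

(0,0): Delta=0.3880 Bond=-8.4622
(1,0): Delta=0.0739 Bond=-1.5537
(1,1): Delta=0.6254 Bond=-14.9832
(2,0): Delta=0.0000 Bond=0.0000
(2,1): Delta=0.1297 Bond=-3.0006
(2,2): Delta=1.0000 Bond=-26.3107
V0=0.8503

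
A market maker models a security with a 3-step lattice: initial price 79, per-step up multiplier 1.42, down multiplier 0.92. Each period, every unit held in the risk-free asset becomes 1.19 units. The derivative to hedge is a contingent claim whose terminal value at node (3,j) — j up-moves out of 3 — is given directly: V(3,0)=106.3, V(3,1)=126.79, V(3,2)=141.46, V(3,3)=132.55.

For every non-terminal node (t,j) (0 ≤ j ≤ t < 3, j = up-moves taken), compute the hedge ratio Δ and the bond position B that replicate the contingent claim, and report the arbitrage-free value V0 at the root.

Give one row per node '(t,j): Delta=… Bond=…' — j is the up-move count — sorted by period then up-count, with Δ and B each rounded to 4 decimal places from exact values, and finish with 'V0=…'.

(0,0): Delta=0.1614 Bond=65.3499
(1,0): Delta=0.4011 Bond=60.3388
(1,1): Delta=0.0290 Bond=92.6122
(2,0): Delta=0.6129 Bond=57.6457
(2,1): Delta=0.2843 Bond=83.8632
(2,2): Delta=-0.1119 Bond=132.6508
V0=78.0970

Under the risk-neutral measure, an up-move has probability p* = (R−d)/(u−d) = 0.5400 and values discount at R = 1.19.
Payoff layer (t=3): V(3,0)=106.3000, V(3,1)=126.7900, V(3,2)=141.4600, V(3,3)=132.5500
  t=2,j=0: stock 66.8656 → up 94.9492 (V=126.7900), down 61.5164 (V=106.3000). Price 98.6257; hedge Δ=0.6129, bond B=57.6457.
  t=2,j=1: stock 103.2056 → up 146.5520 (V=141.4600), down 94.9492 (V=126.7900). Price 113.2032; hedge Δ=0.2843, bond B=83.8632.
  t=2,j=2: stock 159.2956 → up 226.1998 (V=132.5500), down 146.5520 (V=141.4600). Price 114.8308; hedge Δ=-0.1119, bond B=132.6508.
  t=1,j=0: stock 72.6800 → up 103.2056 (V=113.2032), down 66.8656 (V=98.6257). Price 89.4937; hedge Δ=0.4011, bond B=60.3388.
  t=1,j=1: stock 112.1800 → up 159.2956 (V=114.8308), down 103.2056 (V=113.2032). Price 95.8673; hedge Δ=0.0290, bond B=92.6122.
  t=0,j=0: stock 79.0000 → up 112.1800 (V=95.8673), down 72.6800 (V=89.4937). Price 78.0970; hedge Δ=0.1614, bond B=65.3499.
Self-financing check: at every node Δ·S+B equals the discounted successor values.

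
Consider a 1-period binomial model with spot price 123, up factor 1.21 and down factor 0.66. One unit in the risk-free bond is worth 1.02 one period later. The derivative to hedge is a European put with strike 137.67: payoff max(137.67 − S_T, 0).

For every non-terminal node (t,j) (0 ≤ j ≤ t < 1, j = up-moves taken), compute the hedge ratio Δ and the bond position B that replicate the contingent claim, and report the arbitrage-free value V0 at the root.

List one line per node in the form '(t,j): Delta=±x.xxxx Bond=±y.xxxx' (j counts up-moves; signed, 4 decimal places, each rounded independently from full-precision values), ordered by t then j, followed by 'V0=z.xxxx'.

(0,0): Delta=-0.8350 Bond=121.8412
V0=19.1321

No-arbitrage ⇒ martingale measure with p* = (R−d)/(u−d) = 0.6545.
Payoff layer (t=1): V(1,0)=56.4900, V(1,1)=0.0000
  t=0,j=0: stock 123.0000 → up 148.8300 (V=0.0000), down 81.1800 (V=56.4900). Price 19.1321; hedge Δ=-0.8350, bond B=121.8412.
Check: Δ(0,0)·S0 + B(0,0) = 19.1321 = V0.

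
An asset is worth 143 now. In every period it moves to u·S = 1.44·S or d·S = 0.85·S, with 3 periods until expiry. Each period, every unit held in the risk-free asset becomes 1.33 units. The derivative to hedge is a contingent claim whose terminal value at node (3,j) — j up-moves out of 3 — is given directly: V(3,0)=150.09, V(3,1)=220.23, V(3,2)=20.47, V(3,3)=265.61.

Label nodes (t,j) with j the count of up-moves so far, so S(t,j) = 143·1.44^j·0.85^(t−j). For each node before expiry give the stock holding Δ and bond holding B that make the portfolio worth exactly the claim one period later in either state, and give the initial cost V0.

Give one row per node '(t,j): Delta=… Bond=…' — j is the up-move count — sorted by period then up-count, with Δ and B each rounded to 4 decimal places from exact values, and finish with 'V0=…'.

(0,0): Delta=0.6975 Bond=-27.3682
(1,0): Delta=-1.5668 Bond=238.8193
(1,1): Delta=1.0038 Bond=-99.4708
(2,0): Delta=1.1506 Bond=36.8728
(2,1): Delta=-1.9344 Bond=381.9698
(2,2): Delta=1.4012 Bond=-250.1487
V0=72.3697

Since d<R<u, set p* = (R−d)/(u−d) = 0.8136; price each node as the discounted p*-expectation of its children.
Payoff layer (t=3): V(3,0)=150.0900, V(3,1)=220.2300, V(3,2)=20.4700, V(3,3)=265.6100
(2,0): S=103.3175. Δ = (V_up−V_dn)/(S_up−S_dn) = (220.2300−150.0900)/(148.7772−87.8199) = 1.1506. V = [p*·220.2300 + (1−p*)·150.0900]/1.33 = 155.7542. B = V − Δ·S = 36.8728.
(2,1): S=175.0320. Δ = (V_up−V_dn)/(S_up−S_dn) = (20.4700−220.2300)/(252.0461−148.7772) = -1.9344. V = [p*·20.4700 + (1−p*)·220.2300]/1.33 = 43.3935. B = V − Δ·S = 381.9698.
(2,2): S=296.5248. Δ = (V_up−V_dn)/(S_up−S_dn) = (265.6100−20.4700)/(426.9957−252.0461) = 1.4012. V = [p*·265.6100 + (1−p*)·20.4700]/1.33 = 165.3428. B = V − Δ·S = -250.1487.
(1,0): S=121.5500. Δ = (V_up−V_dn)/(S_up−S_dn) = (43.3935−155.7542)/(175.0320−103.3175) = -1.5668. V = [p*·43.3935 + (1−p*)·155.7542]/1.33 = 48.3775. B = V − Δ·S = 238.8193.
(1,1): S=205.9200. Δ = (V_up−V_dn)/(S_up−S_dn) = (165.3428−43.3935)/(296.5248−175.0320) = 1.0038. V = [p*·165.3428 + (1−p*)·43.3935]/1.33 = 107.2229. B = V − Δ·S = -99.4708.
(0,0): S=143.0000. Δ = (V_up−V_dn)/(S_up−S_dn) = (107.2229−48.3775)/(205.9200−121.5500) = 0.6975. V = [p*·107.2229 + (1−p*)·48.3775]/1.33 = 72.3697. B = V − Δ·S = -27.3682.
Check: Δ(0,0)·S0 + B(0,0) = 72.3697 = V0.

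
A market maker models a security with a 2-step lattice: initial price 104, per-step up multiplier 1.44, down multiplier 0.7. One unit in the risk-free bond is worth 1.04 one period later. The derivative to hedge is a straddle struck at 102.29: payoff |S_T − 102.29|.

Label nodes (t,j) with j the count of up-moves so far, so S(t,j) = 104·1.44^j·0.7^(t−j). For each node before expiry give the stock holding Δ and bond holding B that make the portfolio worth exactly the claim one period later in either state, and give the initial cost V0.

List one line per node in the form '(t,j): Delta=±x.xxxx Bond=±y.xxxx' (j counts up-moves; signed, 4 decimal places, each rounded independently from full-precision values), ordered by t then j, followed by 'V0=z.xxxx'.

(0,0): Delta=0.3067 Bond=5.2646
(1,0): Delta=-0.9056 Bond=93.7315
(1,1): Delta=1.0000 Bond=-98.3558
V0=37.1598

Since d<R<u, set p* = (R−d)/(u−d) = 0.4595; price each node as the discounted p*-expectation of its children.
Payoff layer (t=2): V(2,0)=51.3300, V(2,1)=2.5420, V(2,2)=113.3644
(1,0): S=72.8000. Δ = (V_up−V_dn)/(S_up−S_dn) = (2.5420−51.3300)/(104.8320−50.9600) = -0.9056. V = [p*·2.5420 + (1−p*)·51.3300]/1.04 = 27.8018. B = V − Δ·S = 93.7315.
(1,1): S=149.7600. Δ = (V_up−V_dn)/(S_up−S_dn) = (113.3644−2.5420)/(215.6544−104.8320) = 1.0000. V = [p*·113.3644 + (1−p*)·2.5420]/1.04 = 51.4042. B = V − Δ·S = -98.3558.
(0,0): S=104.0000. Δ = (V_up−V_dn)/(S_up−S_dn) = (51.4042−27.8018)/(149.7600−72.8000) = 0.3067. V = [p*·51.4042 + (1−p*)·27.8018]/1.04 = 37.1598. B = V − Δ·S = 5.2646.
Check: Δ(0,0)·S0 + B(0,0) = 37.1598 = V0.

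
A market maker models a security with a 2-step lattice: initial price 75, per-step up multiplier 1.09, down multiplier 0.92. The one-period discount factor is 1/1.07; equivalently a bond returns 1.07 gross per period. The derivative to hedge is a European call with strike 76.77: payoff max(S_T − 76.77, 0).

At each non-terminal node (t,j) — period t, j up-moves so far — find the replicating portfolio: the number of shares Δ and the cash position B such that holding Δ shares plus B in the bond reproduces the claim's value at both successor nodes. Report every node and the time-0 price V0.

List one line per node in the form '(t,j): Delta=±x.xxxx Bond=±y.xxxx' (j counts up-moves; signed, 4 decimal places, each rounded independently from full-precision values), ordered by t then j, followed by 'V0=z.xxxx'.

(0,0): Delta=0.7979 Bond=-51.4566
(1,0): Delta=0.0000 Bond=0.0000
(1,1): Delta=0.8877 Bond=-62.3997
V0=8.3897

Under the risk-neutral measure, an up-move has probability p* = (R−d)/(u−d) = 0.8824 and values discount at R = 1.07.
Payoff layer (t=2): V(2,0)=0.0000, V(2,1)=0.0000, V(2,2)=12.3375
  t=1,j=0: stock 69.0000 → up 75.2100 (V=0.0000), down 63.4800 (V=0.0000). Price 0.0000; hedge Δ=0.0000, bond B=0.0000.
  t=1,j=1: stock 81.7500 → up 89.1075 (V=12.3375), down 75.2100 (V=0.0000). Price 10.1739; hedge Δ=0.8877, bond B=-62.3997.
  t=0,j=0: stock 75.0000 → up 81.7500 (V=10.1739), down 69.0000 (V=0.0000). Price 8.3897; hedge Δ=0.7979, bond B=-51.4566.
Check: Δ(0,0)·S0 + B(0,0) = 8.3897 = V0.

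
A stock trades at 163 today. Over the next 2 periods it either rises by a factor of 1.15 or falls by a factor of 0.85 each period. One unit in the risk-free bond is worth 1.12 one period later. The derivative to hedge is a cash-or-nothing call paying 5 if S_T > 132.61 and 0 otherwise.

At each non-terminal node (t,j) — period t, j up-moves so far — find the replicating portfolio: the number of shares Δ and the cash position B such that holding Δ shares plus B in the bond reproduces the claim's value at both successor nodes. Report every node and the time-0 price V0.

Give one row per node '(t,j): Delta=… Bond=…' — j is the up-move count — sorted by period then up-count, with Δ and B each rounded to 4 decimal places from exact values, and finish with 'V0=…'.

(0,0): Delta=0.0091 Bond=2.4580
(1,0): Delta=0.1203 Bond=-12.6488
(1,1): Delta=0.0000 Bond=4.4643
V0=3.9461

Risk-neutral probability p* = (R−d)/(u−d) = (1.12−0.85)/(1.15−0.85) = 0.9000.
Terminal payoffs: V(2,0)=0.0000, V(2,1)=5.0000, V(2,2)=5.0000
  t=1,j=0: stock 138.5500 → up 159.3325 (V=5.0000), down 117.7675 (V=0.0000). Price 4.0179; hedge Δ=0.1203, bond B=-12.6488.
  t=1,j=1: stock 187.4500 → up 215.5675 (V=5.0000), down 159.3325 (V=5.0000). Price 4.4643; hedge Δ=0.0000, bond B=4.4643.
  t=0,j=0: stock 163.0000 → up 187.4500 (V=4.4643), down 138.5500 (V=4.0179). Price 3.9461; hedge Δ=0.0091, bond B=2.4580.
Root portfolio cost Δ·163+B reproduces V0=3.9461.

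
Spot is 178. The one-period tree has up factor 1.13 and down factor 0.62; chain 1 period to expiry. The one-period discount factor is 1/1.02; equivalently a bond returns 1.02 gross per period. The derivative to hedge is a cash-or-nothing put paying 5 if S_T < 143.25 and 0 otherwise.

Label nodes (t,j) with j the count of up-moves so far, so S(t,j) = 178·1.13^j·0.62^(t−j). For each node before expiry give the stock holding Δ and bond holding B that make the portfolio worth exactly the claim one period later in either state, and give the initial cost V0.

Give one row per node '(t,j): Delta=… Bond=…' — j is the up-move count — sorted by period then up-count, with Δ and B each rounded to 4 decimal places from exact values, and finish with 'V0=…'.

Risk-neutral probability p* = (R−d)/(u−d) = (1.02−0.62)/(1.13−0.62) = 0.7843.
At expiry t=1: V(1,0)=5.0000, V(1,1)=0.0000
(0,0): S=178.0000. Δ = (V_up−V_dn)/(S_up−S_dn) = (0.0000−5.0000)/(201.1400−110.3600) = -0.0551. V = [p*·0.0000 + (1−p*)·5.0000]/1.02 = 1.0573. B = V − Δ·S = 10.8612.
Self-financing check: at every node Δ·S+B equals the discounted successor values.

(0,0): Delta=-0.0551 Bond=10.8612
V0=1.0573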